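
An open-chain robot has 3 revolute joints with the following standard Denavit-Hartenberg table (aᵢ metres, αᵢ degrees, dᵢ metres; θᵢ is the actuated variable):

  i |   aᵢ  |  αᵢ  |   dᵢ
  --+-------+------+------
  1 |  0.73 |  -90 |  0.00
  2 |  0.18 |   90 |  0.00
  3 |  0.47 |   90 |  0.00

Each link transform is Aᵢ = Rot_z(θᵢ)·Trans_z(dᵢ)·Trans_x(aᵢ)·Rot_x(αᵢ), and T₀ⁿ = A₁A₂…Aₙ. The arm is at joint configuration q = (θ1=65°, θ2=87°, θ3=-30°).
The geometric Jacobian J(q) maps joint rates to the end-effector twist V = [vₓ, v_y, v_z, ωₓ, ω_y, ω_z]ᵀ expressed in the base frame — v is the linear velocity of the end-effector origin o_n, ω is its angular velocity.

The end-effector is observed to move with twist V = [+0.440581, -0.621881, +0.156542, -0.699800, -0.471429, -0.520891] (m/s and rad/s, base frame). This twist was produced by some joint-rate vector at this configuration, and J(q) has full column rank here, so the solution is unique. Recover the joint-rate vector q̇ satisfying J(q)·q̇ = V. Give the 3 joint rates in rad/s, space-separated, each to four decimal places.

o_n = [0.5345, 0.5901, -0.5862]
J₁: ẑ×o_n = [-0.5901, 0.5345, 0.0000], ω = ẑ
J2: z=[-0.9063, 0.4226, 0.0000] o=[0.3085, 0.6616, 0.0000] → [-0.2478, -0.5313, -0.0307, -0.9063, 0.4226, 0.0000]
J3: z=[0.4220, 0.9051, 0.0523] o=[0.3125, 0.6701, -0.1798] → [-0.3637, 0.1832, -0.2347, 0.4220, 0.9051, 0.0523]
q̇ = J⁺·V = [-0.4830, 0.4350, -0.7240]

-0.4830 0.4350 -0.7240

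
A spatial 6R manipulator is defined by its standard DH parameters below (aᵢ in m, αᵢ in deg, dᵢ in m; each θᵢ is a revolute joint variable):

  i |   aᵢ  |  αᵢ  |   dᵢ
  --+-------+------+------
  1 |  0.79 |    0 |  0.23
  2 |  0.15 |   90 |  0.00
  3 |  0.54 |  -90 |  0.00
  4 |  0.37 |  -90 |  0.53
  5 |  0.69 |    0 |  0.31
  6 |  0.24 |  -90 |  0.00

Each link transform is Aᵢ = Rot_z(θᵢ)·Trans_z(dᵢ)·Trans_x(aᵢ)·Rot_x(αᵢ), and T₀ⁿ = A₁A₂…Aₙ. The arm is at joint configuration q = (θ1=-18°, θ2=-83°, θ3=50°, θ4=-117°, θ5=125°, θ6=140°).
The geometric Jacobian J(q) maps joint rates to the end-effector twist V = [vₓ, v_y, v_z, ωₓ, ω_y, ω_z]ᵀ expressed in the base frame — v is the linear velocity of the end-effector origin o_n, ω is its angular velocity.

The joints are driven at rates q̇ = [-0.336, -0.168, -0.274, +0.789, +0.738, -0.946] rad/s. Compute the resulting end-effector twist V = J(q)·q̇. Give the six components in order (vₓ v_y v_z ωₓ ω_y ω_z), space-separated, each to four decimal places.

0.2690 -0.4509 0.3025 0.4997 0.6399 -0.1388

o_n = [0.5525, -0.7475, 1.0025]
J₁: ẑ×o_n = [0.7475, 0.5525, -0.0000], ω = ẑ
J2: z=[0.0000, 0.0000, 1.0000] o=[0.7513, -0.2441, 0.2300] → [0.5034, -0.1988, 0.0000, 0.0000, 0.0000, 1.0000]
J3: z=[-0.9816, 0.1908, 0.0000] o=[0.7227, -0.3914, 0.2300] → [0.1474, 0.7583, 0.3821, -0.9816, 0.1908, 0.0000]
J4: z=[0.1462, 0.7520, 0.6428] o=[0.6565, -0.7321, 0.6437] → [0.2798, -0.1193, 0.0759, 0.1462, 0.7520, 0.6428]
J5: z=[-0.5549, -0.4756, 0.6826] o=[0.4309, -0.1647, 0.8557] → [0.3280, 0.1645, 0.3813, -0.5549, -0.4756, 0.6826]
J6: z=[-0.5549, -0.4756, 0.6826] o=[0.5004, -0.9178, 0.8416] → [-0.1927, 0.1249, -0.0697, -0.5549, -0.4756, 0.6826]
V = J·q̇ = [0.2690, -0.4509, 0.3025, 0.4997, 0.6399, -0.1388]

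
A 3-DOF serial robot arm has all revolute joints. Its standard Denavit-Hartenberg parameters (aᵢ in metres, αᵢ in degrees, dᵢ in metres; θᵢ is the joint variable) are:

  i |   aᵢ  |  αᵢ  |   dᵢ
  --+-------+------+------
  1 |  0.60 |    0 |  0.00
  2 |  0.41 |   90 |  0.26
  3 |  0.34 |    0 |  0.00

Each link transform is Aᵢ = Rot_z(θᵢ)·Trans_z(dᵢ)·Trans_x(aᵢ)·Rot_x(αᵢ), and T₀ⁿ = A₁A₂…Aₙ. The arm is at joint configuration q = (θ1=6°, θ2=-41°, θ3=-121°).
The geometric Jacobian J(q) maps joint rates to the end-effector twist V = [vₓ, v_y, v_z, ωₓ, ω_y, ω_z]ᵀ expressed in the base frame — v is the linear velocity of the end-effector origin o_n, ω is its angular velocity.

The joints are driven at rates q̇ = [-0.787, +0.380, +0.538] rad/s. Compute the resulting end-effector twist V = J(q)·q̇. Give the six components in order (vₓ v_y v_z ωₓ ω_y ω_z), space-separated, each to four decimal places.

o_n = [0.7891, -0.0720, -0.0314]
J₁: ẑ×o_n = [0.0720, 0.7891, -0.0000], ω = ẑ
J2: z=[0.0000, 0.0000, 1.0000] o=[0.5967, 0.0627, 0.0000] → [0.1347, 0.1924, -0.0000, 0.0000, 0.0000, 1.0000]
J3: z=[-0.5736, -0.8192, 0.0000] o=[0.9326, -0.1724, 0.2600] → [0.2387, -0.1672, -0.1751, -0.5736, -0.8192, 0.0000]
V = J·q̇ = [0.1230, -0.6379, -0.0942, -0.3086, -0.4407, -0.4070]

0.1230 -0.6379 -0.0942 -0.3086 -0.4407 -0.4070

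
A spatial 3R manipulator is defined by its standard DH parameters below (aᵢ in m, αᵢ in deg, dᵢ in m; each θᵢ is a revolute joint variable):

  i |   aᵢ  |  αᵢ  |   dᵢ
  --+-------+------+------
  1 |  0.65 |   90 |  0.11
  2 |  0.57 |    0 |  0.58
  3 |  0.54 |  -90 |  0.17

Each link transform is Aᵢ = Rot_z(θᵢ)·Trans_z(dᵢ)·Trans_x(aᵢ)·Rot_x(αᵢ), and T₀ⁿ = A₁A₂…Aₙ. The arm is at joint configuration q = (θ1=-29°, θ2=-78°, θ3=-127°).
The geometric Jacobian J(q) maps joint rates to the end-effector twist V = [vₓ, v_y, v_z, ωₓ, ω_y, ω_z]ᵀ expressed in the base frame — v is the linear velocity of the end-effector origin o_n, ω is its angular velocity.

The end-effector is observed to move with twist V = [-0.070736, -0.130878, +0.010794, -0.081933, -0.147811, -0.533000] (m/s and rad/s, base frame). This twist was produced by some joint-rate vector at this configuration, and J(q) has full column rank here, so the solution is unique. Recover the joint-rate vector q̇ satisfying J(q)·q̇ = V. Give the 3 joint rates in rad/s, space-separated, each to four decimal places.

-0.5330 0.7890 -0.6200

o_n = [-0.1195, -0.7913, -0.2193]
J₁: ẑ×o_n = [0.7913, -0.1195, 0.0000], ω = ẑ
J2: z=[-0.4848, -0.8746, 0.0000] o=[0.5685, -0.3151, 0.1100] → [0.2880, -0.1597, -0.3709, -0.4848, -0.8746, 0.0000]
J3: z=[-0.4848, -0.8746, 0.0000] o=[0.3910, -0.8799, -0.4475] → [-0.1996, 0.1106, -0.4894, -0.4848, -0.8746, 0.0000]
q̇ = J⁺·V = [-0.5330, 0.7890, -0.6200]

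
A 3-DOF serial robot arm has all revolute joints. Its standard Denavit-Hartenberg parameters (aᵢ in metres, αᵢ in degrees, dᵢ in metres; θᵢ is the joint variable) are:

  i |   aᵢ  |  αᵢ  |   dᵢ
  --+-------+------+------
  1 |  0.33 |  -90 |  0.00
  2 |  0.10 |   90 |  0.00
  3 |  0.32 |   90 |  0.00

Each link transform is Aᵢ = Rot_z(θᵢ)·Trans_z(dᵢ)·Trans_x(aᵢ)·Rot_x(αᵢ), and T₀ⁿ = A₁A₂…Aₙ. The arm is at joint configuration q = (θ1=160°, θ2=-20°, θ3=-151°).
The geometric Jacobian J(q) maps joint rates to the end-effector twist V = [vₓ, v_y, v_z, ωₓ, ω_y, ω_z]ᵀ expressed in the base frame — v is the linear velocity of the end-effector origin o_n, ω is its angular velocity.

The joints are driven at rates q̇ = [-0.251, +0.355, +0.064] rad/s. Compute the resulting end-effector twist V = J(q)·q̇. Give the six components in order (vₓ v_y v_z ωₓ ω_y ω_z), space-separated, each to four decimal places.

0.0683 0.0372 0.0634 -0.1008 -0.3411 -0.1909

o_n = [-0.0982, 0.2008, -0.0615]
J₁: ẑ×o_n = [-0.2008, -0.0982, 0.0000], ω = ẑ
J2: z=[-0.3420, -0.9397, 0.0000] o=[-0.3101, 0.1129, 0.0000] → [0.0578, -0.0210, 0.1690, -0.3420, -0.9397, 0.0000]
J3: z=[0.3214, -0.1170, 0.9397] o=[-0.3984, 0.1450, 0.0342] → [-0.0413, 0.3129, 0.0531, 0.3214, -0.1170, 0.9397]
V = J·q̇ = [0.0683, 0.0372, 0.0634, -0.1008, -0.3411, -0.1909]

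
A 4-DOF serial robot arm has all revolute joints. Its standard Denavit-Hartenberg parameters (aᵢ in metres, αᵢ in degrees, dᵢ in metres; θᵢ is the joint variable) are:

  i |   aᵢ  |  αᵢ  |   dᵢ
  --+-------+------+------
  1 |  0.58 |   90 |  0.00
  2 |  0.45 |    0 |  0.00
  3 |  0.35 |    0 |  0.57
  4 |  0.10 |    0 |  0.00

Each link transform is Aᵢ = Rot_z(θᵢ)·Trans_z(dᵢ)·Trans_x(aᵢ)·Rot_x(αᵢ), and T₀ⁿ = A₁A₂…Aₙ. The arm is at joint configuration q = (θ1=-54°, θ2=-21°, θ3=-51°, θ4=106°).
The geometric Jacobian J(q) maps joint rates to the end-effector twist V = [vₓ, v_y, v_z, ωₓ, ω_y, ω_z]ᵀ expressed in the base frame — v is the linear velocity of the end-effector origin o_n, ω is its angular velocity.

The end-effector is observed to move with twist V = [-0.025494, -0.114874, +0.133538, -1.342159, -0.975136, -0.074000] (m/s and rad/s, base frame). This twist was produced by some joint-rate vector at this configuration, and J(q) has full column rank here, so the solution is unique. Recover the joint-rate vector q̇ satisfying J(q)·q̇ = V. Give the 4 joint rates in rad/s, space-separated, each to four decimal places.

-0.0740 -0.1990 0.9350 0.9230

o_n = [0.2390, -1.2987, -0.4382]
J₁: ẑ×o_n = [1.2987, 0.2390, -0.0000], ω = ẑ
J2: z=[-0.8090, -0.5878, 0.0000] o=[0.3409, -0.4692, 0.0000] → [0.2576, -0.3545, 0.6112, -0.8090, -0.5878, 0.0000]
J3: z=[-0.8090, -0.5878, 0.0000] o=[0.5879, -0.8091, -0.1613] → [0.1628, -0.2241, 0.1911, -0.8090, -0.5878, 0.0000]
J4: z=[-0.8090, -0.5878, 0.0000] o=[0.1903, -1.2316, -0.4941] → [-0.0329, 0.0452, 0.0829, -0.8090, -0.5878, 0.0000]
q̇ = J⁺·V = [-0.0740, -0.1990, 0.9350, 0.9230]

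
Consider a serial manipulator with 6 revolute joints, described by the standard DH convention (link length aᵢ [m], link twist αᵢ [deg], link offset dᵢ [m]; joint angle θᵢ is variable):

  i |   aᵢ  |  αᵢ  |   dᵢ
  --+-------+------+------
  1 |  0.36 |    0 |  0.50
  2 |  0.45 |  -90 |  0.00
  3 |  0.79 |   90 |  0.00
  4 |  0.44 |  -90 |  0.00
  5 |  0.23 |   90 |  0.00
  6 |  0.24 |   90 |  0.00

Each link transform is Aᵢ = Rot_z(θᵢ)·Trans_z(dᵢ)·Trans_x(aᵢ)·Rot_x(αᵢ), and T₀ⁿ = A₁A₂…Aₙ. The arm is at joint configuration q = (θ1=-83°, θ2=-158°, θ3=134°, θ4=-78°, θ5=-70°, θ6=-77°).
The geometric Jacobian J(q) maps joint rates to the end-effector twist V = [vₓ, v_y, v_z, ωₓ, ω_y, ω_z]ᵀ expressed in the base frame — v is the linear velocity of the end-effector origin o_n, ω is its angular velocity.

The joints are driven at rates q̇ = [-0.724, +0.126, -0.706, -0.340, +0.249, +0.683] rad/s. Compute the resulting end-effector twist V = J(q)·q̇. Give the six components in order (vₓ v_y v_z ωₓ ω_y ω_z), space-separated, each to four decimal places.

o_n = [0.4613, 0.0736, -0.1694]
J₁: ẑ×o_n = [-0.0736, 0.4613, 0.0000], ω = ẑ
J2: z=[0.0000, 0.0000, 1.0000] o=[0.0439, -0.3573, 0.5000] → [-0.4309, 0.4174, 0.0000, 0.0000, 0.0000, 1.0000]
J3: z=[-0.8746, -0.4848, 0.0000] o=[-0.1743, 0.0363, 0.5000] → [0.3246, -0.5855, 0.2755, -0.8746, -0.4848, 0.0000]
J4: z=[-0.3487, 0.6291, -0.6947] o=[0.0918, -0.4437, -0.0683] → [0.2957, -0.2920, -0.4129, -0.3487, 0.6291, -0.6947]
J5: z=[0.1476, -0.6951, -0.7036] o=[0.4990, -0.2906, -0.1341] → [0.2809, 0.0317, 0.0276, 0.1476, -0.6951, -0.7036]
J6: z=[-0.9890, -0.1117, -0.0970] o=[0.4964, -0.1273, -0.2960] → [0.0054, 0.1286, -0.2026, -0.9890, -0.1117, -0.0970]
V = J·q̇ = [-0.2571, 0.3270, -0.1856, 0.0973, -0.1210, -0.6033]

-0.2571 0.3270 -0.1856 0.0973 -0.1210 -0.6033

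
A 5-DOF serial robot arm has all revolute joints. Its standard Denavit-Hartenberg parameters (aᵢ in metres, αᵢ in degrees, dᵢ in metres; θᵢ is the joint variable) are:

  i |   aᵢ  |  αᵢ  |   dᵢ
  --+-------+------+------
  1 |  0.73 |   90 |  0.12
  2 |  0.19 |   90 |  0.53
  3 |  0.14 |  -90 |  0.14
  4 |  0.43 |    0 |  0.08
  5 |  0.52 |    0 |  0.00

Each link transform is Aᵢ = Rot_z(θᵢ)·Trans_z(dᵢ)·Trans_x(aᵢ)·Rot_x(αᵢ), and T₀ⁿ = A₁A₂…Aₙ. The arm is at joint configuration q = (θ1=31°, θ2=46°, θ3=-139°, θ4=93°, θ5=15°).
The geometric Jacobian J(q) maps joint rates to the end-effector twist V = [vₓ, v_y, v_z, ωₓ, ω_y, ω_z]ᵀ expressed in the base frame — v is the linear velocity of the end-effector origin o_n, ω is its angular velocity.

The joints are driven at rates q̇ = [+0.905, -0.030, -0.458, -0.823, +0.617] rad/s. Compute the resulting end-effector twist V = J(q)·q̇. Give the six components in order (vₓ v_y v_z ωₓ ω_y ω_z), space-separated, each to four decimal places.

o_n = [0.5626, -0.2429, 0.8625]
J₁: ẑ×o_n = [0.2429, 0.5626, -0.0000], ω = ẑ
J2: z=[0.5150, -0.8572, 0.0000] o=[0.6257, 0.3760, 0.1200] → [-0.6364, -0.3824, -0.3728, 0.5150, -0.8572, 0.0000]
J3: z=[0.6166, 0.3705, -0.6947] o=[1.0118, -0.0103, 0.2567] → [0.0629, -0.0615, 0.0230, 0.6166, 0.3705, -0.6947]
J4: z=[0.0019, 0.8816, 0.4719] o=[0.9879, 0.0825, 0.0834] → [0.8404, -0.2022, 0.3744, 0.0019, 0.8816, 0.4719]
J5: z=[0.0019, 0.8816, 0.4719] o=[0.7410, -0.0127, 0.4317] → [0.4884, -0.0850, 0.1569, 0.0019, 0.8816, 0.4719]
V = J·q̇ = [-0.1802, 0.6628, -0.2107, -0.2983, -0.3256, 1.1259]

-0.1802 0.6628 -0.2107 -0.2983 -0.3256 1.1259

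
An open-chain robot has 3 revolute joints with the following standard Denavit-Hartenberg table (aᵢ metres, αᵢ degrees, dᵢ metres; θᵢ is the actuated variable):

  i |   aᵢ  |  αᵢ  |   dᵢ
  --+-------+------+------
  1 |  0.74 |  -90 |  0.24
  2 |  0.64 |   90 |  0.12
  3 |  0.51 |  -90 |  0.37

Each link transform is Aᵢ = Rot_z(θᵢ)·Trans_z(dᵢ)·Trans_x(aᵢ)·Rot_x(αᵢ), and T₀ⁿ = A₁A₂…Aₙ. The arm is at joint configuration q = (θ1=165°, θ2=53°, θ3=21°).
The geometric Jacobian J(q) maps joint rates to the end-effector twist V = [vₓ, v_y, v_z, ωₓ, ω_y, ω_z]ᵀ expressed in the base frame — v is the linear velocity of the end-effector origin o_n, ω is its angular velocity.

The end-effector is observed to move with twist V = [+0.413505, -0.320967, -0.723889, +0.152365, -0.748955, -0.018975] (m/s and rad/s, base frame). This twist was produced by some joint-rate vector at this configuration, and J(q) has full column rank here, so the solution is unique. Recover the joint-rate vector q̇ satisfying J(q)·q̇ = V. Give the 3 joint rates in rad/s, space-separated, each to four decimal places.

0.2380 0.6840 -0.4270

o_n = [-1.7274, 0.1494, -0.4287]
J₁: ẑ×o_n = [-0.1494, -1.7274, 0.0000], ω = ẑ
J2: z=[-0.2588, -0.9659, 0.0000] o=[-0.7148, 0.1915, 0.2400] → [0.6459, -0.1731, -0.9672, -0.2588, -0.9659, 0.0000]
J3: z=[-0.7714, 0.2067, 0.6018] o=[-1.1179, 0.1753, -0.2711] → [-0.0170, -0.4884, 0.1460, -0.7714, 0.2067, 0.6018]
q̇ = J⁺·V = [0.2380, 0.6840, -0.4270]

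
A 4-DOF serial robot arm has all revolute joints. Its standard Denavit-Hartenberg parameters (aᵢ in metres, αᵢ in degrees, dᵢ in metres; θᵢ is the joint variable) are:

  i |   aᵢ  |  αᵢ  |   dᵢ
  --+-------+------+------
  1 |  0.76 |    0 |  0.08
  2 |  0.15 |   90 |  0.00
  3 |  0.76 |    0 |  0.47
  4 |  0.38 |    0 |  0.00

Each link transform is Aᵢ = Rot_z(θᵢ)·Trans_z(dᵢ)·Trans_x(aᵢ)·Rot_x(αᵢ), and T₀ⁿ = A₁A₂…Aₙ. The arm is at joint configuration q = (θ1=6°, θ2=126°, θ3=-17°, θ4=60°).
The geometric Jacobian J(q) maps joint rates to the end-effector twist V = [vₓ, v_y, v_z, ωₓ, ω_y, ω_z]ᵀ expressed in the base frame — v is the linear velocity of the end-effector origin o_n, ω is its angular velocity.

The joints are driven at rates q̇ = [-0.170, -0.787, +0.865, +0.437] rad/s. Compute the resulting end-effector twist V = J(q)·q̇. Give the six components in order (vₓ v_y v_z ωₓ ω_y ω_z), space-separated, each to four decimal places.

o_n = [0.3325, 1.2520, 0.1170]
J₁: ẑ×o_n = [-1.2520, 0.3325, 0.0000], ω = ẑ
J2: z=[0.0000, 0.0000, 1.0000] o=[0.7558, 0.0794, 0.0800] → [-1.1726, -0.4234, 0.0000, 0.0000, 0.0000, 1.0000]
J3: z=[0.7431, 0.6691, 0.0000] o=[0.6555, 0.1909, 0.0800] → [0.0247, -0.0275, 1.0047, 0.7431, 0.6691, 0.0000]
J4: z=[0.7431, 0.6691, 0.0000] o=[0.5184, 1.0455, -0.1422] → [0.1734, -0.1926, 0.2779, 0.7431, 0.6691, 0.0000]
V = J·q̇ = [1.2329, 0.1688, 0.9905, 0.9676, 0.8712, -0.9570]

1.2329 0.1688 0.9905 0.9676 0.8712 -0.9570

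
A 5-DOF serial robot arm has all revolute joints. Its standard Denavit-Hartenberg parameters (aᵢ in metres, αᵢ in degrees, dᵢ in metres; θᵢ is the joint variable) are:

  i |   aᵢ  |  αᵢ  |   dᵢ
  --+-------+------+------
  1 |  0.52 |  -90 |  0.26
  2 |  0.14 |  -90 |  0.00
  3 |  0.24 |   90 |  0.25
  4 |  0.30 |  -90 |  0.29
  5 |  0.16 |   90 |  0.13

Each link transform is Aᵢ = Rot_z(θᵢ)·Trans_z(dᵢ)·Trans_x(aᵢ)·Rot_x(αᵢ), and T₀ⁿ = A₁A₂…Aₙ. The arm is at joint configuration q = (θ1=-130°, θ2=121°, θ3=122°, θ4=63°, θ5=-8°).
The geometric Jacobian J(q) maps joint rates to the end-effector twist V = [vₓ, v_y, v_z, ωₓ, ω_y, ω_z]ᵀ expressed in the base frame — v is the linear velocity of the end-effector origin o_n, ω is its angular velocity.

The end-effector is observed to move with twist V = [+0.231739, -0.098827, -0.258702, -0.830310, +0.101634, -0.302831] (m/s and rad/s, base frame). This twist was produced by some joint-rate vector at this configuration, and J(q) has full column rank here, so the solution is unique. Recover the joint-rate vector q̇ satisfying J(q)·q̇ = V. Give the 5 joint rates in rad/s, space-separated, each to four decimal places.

o_n = [-0.2058, 0.4505, 0.4335]
J₁: ẑ×o_n = [-0.4505, -0.2058, 0.0000], ω = ẑ
J2: z=[0.7660, -0.6428, 0.0000] o=[-0.3342, -0.3983, 0.2600] → [-0.1115, -0.1329, 0.7328, 0.7660, -0.6428, 0.0000]
J3: z=[0.5510, 0.6566, 0.5150] o=[-0.2879, -0.3431, 0.1400] → [-0.2160, -0.1194, 0.3834, 0.5510, 0.6566, 0.5150]
J4: z=[-0.1252, 0.6752, -0.7269] o=[-0.3482, -0.0983, 0.3778] → [0.4366, -0.0965, -0.1648, -0.1252, 0.6752, -0.7269]
J5: z=[0.9853, -0.0013, -0.1709] o=[-0.3496, 0.3188, 0.3665] → [0.0224, -0.0906, 0.1300, 0.9853, -0.0013, -0.1709]
q̇ = J⁺·V = [0.4980, 0.2270, -0.5240, 0.8750, -0.6150]

0.4980 0.2270 -0.5240 0.8750 -0.6150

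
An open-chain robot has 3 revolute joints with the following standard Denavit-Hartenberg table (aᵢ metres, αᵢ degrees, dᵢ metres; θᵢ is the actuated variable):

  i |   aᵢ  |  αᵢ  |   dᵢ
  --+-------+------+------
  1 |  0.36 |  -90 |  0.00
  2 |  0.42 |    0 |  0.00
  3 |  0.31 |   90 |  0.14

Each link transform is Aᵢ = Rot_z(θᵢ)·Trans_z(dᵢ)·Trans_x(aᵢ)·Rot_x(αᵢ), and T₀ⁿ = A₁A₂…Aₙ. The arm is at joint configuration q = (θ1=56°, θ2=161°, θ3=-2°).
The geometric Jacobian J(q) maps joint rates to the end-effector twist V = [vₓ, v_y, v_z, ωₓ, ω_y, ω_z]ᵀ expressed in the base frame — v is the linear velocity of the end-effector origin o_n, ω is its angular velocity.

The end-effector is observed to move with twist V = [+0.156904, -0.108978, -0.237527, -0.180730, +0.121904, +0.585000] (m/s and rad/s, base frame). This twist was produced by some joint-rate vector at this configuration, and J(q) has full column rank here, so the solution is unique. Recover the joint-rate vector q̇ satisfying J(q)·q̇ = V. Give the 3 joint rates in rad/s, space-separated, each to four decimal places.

0.5850 -0.7570 0.9750

o_n = [-0.2987, -0.1924, -0.2478]
J₁: ẑ×o_n = [0.1924, -0.2987, 0.0000], ω = ẑ
J2: z=[-0.8290, 0.5592, 0.0000] o=[0.2013, 0.2985, 0.0000] → [-0.1386, -0.2055, 0.6865, -0.8290, 0.5592, 0.0000]
J3: z=[-0.8290, 0.5592, 0.0000] o=[-0.0208, -0.0308, -0.1367] → [-0.0621, -0.0921, 0.2894, -0.8290, 0.5592, 0.0000]
q̇ = J⁺·V = [0.5850, -0.7570, 0.9750]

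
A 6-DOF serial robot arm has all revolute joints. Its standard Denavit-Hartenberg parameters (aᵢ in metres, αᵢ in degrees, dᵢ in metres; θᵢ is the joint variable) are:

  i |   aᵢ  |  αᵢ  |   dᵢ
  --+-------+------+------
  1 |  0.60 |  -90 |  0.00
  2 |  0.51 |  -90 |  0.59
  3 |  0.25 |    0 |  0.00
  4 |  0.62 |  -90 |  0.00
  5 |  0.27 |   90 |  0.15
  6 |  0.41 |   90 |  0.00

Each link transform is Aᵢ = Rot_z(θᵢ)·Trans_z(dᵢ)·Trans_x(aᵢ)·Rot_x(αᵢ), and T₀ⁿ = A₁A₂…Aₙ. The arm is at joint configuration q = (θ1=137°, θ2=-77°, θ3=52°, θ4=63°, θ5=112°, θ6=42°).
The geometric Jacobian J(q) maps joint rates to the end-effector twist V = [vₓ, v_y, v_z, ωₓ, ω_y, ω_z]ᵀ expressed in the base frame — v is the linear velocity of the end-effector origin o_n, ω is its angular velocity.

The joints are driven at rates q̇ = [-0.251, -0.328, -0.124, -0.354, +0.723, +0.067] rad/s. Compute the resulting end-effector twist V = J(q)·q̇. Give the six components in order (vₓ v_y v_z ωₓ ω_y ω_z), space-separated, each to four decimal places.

o_n = [-0.2171, -0.0786, 0.2254]
J₁: ẑ×o_n = [0.0786, -0.2171, 0.0000], ω = ẑ
J2: z=[-0.6820, -0.7314, 0.0000] o=[-0.4388, 0.4092, 0.0000] → [-0.1648, 0.1537, 0.4948, -0.6820, -0.7314, 0.0000]
J3: z=[-0.7126, 0.6645, -0.2250] o=[-0.9251, 0.0559, 0.4969] → [-0.2107, -0.3528, -0.3746, -0.7126, 0.6645, -0.2250]
J4: z=[-0.7126, 0.6645, -0.2250] o=[-0.8161, 0.2236, 0.6469] → [-0.3481, -0.4351, -0.1827, -0.7126, 0.6645, -0.2250]
J5: z=[-0.1391, -0.4481, -0.8831] o=[-0.3897, 0.5944, 0.3916] → [-0.5198, -0.1756, 0.1710, -0.1391, -0.4481, -0.8831]
J6: z=[0.9045, 0.3055, -0.2975] o=[-0.3018, 0.3003, 0.3571] → [-0.1530, 0.0939, -0.3686, 0.9045, 0.3055, -0.2975]
V = J·q̇ = [-0.2024, 0.0812, 0.0477, 0.5243, -0.3813, -0.8019]

-0.2024 0.0812 0.0477 0.5243 -0.3813 -0.8019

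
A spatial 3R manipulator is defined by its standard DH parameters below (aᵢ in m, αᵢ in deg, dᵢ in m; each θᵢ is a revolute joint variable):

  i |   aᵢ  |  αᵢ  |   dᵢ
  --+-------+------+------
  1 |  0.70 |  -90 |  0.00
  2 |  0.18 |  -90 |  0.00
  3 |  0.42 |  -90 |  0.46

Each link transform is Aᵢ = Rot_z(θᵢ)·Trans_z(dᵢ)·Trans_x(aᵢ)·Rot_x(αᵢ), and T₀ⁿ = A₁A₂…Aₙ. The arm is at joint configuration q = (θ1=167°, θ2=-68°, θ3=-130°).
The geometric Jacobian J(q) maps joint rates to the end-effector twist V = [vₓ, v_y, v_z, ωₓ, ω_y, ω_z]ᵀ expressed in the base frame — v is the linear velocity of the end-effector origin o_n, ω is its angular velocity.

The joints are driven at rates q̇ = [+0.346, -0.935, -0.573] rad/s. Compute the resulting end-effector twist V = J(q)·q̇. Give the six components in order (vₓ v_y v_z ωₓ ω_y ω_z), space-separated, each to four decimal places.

o_n = [-1.1372, -0.0677, -0.2557]
J₁: ẑ×o_n = [0.0677, -1.1372, 0.0000], ω = ẑ
J2: z=[-0.2250, -0.9744, 0.0000] o=[-0.6821, 0.1575, 0.0000] → [0.2492, -0.0575, -0.3928, -0.2250, -0.9744, 0.0000]
J3: z=[-0.9034, 0.2086, -0.3746] o=[-0.7478, 0.1726, 0.1669] → [-0.1782, -0.2359, 0.2983, -0.9034, 0.2086, -0.3746]
V = J·q̇ = [-0.1075, -0.2045, 0.1963, 0.7280, 0.7915, 0.5606]

-0.1075 -0.2045 0.1963 0.7280 0.7915 0.5606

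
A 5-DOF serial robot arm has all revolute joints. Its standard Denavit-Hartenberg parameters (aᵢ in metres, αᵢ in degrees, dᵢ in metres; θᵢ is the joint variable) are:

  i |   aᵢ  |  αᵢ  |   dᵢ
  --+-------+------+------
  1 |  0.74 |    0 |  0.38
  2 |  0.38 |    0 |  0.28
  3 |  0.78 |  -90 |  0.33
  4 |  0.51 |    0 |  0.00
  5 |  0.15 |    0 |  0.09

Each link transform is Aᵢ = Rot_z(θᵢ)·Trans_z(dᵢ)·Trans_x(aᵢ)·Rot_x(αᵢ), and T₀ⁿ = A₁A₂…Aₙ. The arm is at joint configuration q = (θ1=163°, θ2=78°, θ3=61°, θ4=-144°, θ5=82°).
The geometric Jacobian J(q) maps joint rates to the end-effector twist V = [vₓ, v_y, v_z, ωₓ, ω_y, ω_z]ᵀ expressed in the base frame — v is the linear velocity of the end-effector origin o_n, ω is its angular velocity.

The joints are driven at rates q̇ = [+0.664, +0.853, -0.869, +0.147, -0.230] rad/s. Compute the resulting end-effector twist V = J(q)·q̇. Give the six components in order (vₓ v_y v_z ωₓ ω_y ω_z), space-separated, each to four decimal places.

o_n = [-0.5836, -0.4396, 1.4222]
J₁: ẑ×o_n = [0.4396, -0.5836, 0.0000], ω = ẑ
J2: z=[0.0000, 0.0000, 1.0000] o=[-0.7077, 0.2164, 0.3800] → [0.6560, 0.1241, -0.0000, 0.0000, 0.0000, 1.0000]
J3: z=[0.0000, 0.0000, 1.0000] o=[-0.8919, -0.1160, 0.6600] → [0.3236, 0.3083, -0.0000, 0.0000, 0.0000, 1.0000]
J4: z=[0.8480, 0.5299, 0.0000] o=[-0.4786, -0.7775, 0.9900] → [0.2290, -0.3665, 0.3422, 0.8480, 0.5299, 0.0000]
J5: z=[0.8480, 0.5299, 0.0000] o=[-0.6972, -0.4276, 1.2898] → [0.0702, -0.1123, -0.0704, 0.8480, 0.5299, 0.0000]
V = J·q̇ = [0.5877, -0.5776, 0.0665, -0.0704, -0.0440, 0.6480]

0.5877 -0.5776 0.0665 -0.0704 -0.0440 0.6480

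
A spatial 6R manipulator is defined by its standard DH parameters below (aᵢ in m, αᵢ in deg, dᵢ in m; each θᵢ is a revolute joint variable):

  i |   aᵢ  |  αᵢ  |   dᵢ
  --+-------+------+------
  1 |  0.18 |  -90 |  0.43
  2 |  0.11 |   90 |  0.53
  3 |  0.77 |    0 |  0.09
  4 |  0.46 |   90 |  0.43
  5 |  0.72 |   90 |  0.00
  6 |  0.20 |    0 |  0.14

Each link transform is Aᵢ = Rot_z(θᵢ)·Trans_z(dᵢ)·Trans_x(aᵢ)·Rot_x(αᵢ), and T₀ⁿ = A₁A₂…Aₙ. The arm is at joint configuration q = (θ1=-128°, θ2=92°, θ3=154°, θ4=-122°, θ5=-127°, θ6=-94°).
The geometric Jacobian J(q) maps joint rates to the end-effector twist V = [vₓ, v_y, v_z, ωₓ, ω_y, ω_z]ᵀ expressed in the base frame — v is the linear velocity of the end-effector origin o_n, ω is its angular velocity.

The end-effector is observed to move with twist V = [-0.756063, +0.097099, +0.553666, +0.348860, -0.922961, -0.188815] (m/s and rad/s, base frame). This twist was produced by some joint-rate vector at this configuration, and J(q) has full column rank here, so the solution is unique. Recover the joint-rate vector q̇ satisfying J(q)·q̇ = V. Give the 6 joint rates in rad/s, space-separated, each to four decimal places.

o_n = [0.6331, -0.8076, 1.1810]
J₁: ẑ×o_n = [0.8076, 0.6331, -0.0000], ω = ẑ
J2: z=[0.7880, -0.6157, 0.0000] o=[-0.1108, -0.1418, 0.4300] → [-0.4624, -0.5918, -0.0666, 0.7880, -0.6157, 0.0000]
J3: z=[-0.6153, -0.7875, -0.0349] o=[0.3092, -0.4651, 0.3201] → [-0.6900, 0.5184, 0.4658, -0.6153, -0.7875, -0.0349]
J4: z=[-0.6153, -0.7875, -0.0349] o=[0.5049, -0.7628, 1.0086] → [-0.1373, 0.1016, 0.1285, -0.6153, -0.7875, -0.0349]
J5: z=[-0.6569, 0.5367, -0.5296] o=[0.4408, -1.2408, 0.6037] → [0.5393, 0.2774, -0.3878, -0.6569, 0.5367, -0.5296]
J6: z=[-0.7183, -0.2320, 0.6559] o=[0.6058, -0.6567, 0.9910] → [0.0549, 0.1544, 0.1147, -0.7183, -0.2320, 0.6559]
q̇ = J⁺·V = [0.0110, -0.3730, 0.4060, 0.7150, -0.9350, -1.0000]

0.0110 -0.3730 0.4060 0.7150 -0.9350 -1.0000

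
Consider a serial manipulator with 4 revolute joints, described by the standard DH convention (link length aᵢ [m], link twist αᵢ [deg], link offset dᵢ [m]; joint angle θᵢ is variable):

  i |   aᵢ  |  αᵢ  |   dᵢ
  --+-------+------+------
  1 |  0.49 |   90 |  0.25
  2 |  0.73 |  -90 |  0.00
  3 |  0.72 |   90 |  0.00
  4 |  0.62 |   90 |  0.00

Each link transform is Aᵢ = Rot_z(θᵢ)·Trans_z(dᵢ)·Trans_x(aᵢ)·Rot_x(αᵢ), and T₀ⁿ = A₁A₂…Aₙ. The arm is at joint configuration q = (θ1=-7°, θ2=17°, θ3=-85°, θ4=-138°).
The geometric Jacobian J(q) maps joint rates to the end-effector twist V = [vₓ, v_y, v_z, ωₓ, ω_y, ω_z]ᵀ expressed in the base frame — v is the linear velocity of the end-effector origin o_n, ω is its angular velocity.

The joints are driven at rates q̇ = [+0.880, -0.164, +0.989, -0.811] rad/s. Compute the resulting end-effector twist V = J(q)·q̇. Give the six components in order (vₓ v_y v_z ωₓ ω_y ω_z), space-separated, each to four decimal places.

o_n = [1.2896, -0.4185, 0.0733]
J₁: ẑ×o_n = [0.4185, 1.2896, -0.0000], ω = ẑ
J2: z=[-0.1219, -0.9925, 0.0000] o=[0.4863, -0.0597, 0.2500] → [0.1754, -0.0215, 0.8410, -0.1219, -0.9925, 0.0000]
J3: z=[-0.2902, 0.0356, 0.9563] o=[1.1792, -0.1448, 0.4634] → [0.2479, -0.0077, 0.0755, -0.2902, 0.0356, 0.9563]
J4: z=[-0.9562, 0.0296, -0.2913] o=[1.1514, -0.8640, 0.4818] → [0.1177, -0.4308, -0.4300, -0.9562, 0.0296, -0.2913]
V = J·q̇ = [0.4893, 1.4802, 0.2855, 0.5085, 0.1740, 2.0620]

0.4893 1.4802 0.2855 0.5085 0.1740 2.0620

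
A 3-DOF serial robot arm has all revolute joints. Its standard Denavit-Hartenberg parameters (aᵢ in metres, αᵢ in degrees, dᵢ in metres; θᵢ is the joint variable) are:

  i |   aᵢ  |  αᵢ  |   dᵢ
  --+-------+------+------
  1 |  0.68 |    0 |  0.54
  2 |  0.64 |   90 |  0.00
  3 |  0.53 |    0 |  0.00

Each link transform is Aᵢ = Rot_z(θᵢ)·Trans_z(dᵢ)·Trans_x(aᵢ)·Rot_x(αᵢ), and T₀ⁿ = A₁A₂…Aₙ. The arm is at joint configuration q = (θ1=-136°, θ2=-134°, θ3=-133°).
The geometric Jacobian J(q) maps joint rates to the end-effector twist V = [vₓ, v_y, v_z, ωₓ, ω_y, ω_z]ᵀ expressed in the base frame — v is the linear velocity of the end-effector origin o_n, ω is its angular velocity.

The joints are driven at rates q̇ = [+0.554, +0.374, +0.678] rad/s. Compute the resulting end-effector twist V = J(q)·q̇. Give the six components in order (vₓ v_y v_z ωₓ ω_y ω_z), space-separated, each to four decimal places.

o_n = [-0.4892, -0.1938, 0.1524]
J₁: ẑ×o_n = [0.1938, -0.4892, 0.0000], ω = ẑ
J2: z=[0.0000, 0.0000, 1.0000] o=[-0.4892, -0.4724, 0.5400] → [-0.2785, 0.0000, 0.0000, 0.0000, 0.0000, 1.0000]
J3: z=[1.0000, -0.0000, 0.0000] o=[-0.4892, 0.1676, 0.5400] → [0.0000, 0.3876, -0.3615, 1.0000, -0.0000, 0.0000]
V = J·q̇ = [0.0032, -0.0082, -0.2451, 0.6780, -0.0000, 0.9280]

0.0032 -0.0082 -0.2451 0.6780 -0.0000 0.9280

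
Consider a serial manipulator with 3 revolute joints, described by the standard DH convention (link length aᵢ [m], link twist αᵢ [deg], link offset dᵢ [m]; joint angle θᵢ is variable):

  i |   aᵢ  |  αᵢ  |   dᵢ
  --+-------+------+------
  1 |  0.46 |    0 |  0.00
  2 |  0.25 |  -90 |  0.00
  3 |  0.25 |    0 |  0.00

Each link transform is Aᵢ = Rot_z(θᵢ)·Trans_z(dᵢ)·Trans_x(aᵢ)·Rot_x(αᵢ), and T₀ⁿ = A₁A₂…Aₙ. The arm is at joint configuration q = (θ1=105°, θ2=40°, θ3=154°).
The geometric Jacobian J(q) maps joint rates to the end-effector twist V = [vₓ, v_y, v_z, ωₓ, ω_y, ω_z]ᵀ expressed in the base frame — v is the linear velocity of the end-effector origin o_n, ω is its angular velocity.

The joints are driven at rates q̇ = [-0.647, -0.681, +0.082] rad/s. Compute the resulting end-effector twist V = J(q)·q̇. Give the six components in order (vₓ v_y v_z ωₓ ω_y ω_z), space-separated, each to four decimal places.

0.3141 0.0994 0.0184 -0.0470 -0.0672 -1.3280

o_n = [-0.1398, 0.4588, -0.1096]
J₁: ẑ×o_n = [-0.4588, -0.1398, 0.0000], ω = ẑ
J2: z=[0.0000, 0.0000, 1.0000] o=[-0.1191, 0.4443, 0.0000] → [-0.0145, -0.0207, 0.0000, 0.0000, 0.0000, 1.0000]
J3: z=[-0.5736, -0.8192, 0.0000] o=[-0.3238, 0.5877, 0.0000] → [0.0898, -0.0629, 0.2247, -0.5736, -0.8192, 0.0000]
V = J·q̇ = [0.3141, 0.0994, 0.0184, -0.0470, -0.0672, -1.3280]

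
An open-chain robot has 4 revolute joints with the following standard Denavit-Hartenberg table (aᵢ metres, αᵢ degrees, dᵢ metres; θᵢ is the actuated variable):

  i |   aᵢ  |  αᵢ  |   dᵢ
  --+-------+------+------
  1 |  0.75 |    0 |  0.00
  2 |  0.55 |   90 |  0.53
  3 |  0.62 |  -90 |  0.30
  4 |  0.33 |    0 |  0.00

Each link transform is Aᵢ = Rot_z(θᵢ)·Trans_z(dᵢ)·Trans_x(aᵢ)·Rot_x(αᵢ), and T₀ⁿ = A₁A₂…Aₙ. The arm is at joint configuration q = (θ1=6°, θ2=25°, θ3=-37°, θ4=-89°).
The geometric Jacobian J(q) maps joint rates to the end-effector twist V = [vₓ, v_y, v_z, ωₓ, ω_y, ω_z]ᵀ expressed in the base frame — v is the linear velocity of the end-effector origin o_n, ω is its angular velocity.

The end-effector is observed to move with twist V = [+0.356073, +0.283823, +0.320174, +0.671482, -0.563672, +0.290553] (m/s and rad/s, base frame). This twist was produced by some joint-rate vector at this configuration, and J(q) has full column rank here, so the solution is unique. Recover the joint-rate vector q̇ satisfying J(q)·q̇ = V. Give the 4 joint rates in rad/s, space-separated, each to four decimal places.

o_n = [1.9702, 0.0791, 0.1534]
J₁: ẑ×o_n = [-0.0791, 1.9702, 0.0000], ω = ẑ
J2: z=[0.0000, 0.0000, 1.0000] o=[0.7459, 0.0784, 0.0000] → [-0.0007, 1.2243, 0.0000, 0.0000, 0.0000, 1.0000]
J3: z=[0.5150, -0.8572, 0.0000] o=[1.2173, 0.3617, 0.5300] → [0.3228, 0.1940, 0.4998, 0.5150, -0.8572, 0.0000]
J4: z=[0.5159, 0.3100, 0.7986] o=[1.7963, 0.3595, 0.1569] → [0.2229, 0.1407, -0.1986, 0.5159, 0.3100, 0.7986]
q̇ = J⁺·V = [0.2200, -0.3080, 0.8290, 0.4740]

0.2200 -0.3080 0.8290 0.4740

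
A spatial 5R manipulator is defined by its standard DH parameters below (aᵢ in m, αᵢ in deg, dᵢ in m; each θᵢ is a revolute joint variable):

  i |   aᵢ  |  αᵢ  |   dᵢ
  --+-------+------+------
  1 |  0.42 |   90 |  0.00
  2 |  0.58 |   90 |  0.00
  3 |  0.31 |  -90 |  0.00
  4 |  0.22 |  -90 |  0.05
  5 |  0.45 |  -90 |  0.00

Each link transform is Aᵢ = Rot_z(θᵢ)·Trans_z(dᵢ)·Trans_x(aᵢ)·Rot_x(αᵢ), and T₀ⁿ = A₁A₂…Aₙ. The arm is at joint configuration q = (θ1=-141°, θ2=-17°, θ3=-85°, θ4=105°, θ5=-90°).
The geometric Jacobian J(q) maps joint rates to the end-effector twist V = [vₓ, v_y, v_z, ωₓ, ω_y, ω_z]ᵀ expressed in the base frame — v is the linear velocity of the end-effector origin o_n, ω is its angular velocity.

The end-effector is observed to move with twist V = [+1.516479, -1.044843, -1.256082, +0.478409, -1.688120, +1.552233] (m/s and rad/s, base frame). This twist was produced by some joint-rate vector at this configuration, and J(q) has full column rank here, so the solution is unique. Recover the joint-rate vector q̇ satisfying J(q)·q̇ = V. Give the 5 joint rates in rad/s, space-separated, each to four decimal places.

0.9580 -0.8120 -0.5450 0.4150 -0.8700

o_n = [-1.0611, -1.1276, -0.1184]
J₁: ẑ×o_n = [1.1276, -1.0611, 0.0000], ω = ẑ
J2: z=[-0.6293, 0.7771, 0.0000] o=[-0.3264, -0.2643, 0.0000] → [-0.0920, -0.0745, 1.1142, -0.6293, 0.7771, 0.0000]
J3: z=[0.2272, 0.1840, -0.9563] o=[-0.7575, -0.6134, -0.1696] → [-0.4823, 0.2787, -0.0610, 0.2272, 0.1840, -0.9563]
J4: z=[-0.7952, -0.5318, -0.2913] o=[-0.5832, -0.8696, -0.1775] → [-0.1065, 0.1861, -0.0490, -0.7952, -0.5318, -0.2913]
J5: z=[-0.4842, 0.8461, -0.2229] o=[-0.7032, -0.8883, 0.0126] → [-0.1642, 0.0163, 0.4186, -0.4842, 0.8461, -0.2229]
q̇ = J⁺·V = [0.9580, -0.8120, -0.5450, 0.4150, -0.8700]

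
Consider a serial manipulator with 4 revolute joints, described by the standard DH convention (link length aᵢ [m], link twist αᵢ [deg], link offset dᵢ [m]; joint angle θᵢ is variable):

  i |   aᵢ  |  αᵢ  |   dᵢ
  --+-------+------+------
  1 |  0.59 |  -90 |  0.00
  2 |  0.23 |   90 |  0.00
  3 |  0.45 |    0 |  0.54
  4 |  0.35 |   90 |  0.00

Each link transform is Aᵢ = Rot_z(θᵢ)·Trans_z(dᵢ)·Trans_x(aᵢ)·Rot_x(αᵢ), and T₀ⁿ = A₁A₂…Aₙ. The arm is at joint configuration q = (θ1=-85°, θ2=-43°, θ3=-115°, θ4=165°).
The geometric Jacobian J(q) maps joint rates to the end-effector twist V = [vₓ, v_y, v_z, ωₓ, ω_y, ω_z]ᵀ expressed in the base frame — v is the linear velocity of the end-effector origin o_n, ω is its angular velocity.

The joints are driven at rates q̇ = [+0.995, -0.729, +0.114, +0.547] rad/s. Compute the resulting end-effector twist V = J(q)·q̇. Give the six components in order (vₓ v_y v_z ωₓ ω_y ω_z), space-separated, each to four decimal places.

o_n = [-0.1030, -0.4260, 0.5755]
J₁: ẑ×o_n = [0.4260, -0.1030, 0.0000], ω = ẑ
J2: z=[0.9962, 0.0872, 0.0000] o=[0.0514, -0.5878, 0.0000] → [0.0502, -0.5733, 0.1746, 0.9962, 0.0872, 0.0000]
J3: z=[-0.0594, 0.6794, 0.7314] o=[0.0661, -0.7553, 0.1569] → [0.0436, -0.0988, 0.0953, -0.0594, 0.6794, 0.7314]
J4: z=[-0.0594, 0.6794, 0.7314] o=[-0.3844, -0.2854, 0.4221] → [0.2070, 0.2149, -0.1829, -0.0594, 0.6794, 0.7314]
V = J·q̇ = [0.5055, 0.4218, -0.2165, -0.7655, 0.3855, 1.4784]

0.5055 0.4218 -0.2165 -0.7655 0.3855 1.4784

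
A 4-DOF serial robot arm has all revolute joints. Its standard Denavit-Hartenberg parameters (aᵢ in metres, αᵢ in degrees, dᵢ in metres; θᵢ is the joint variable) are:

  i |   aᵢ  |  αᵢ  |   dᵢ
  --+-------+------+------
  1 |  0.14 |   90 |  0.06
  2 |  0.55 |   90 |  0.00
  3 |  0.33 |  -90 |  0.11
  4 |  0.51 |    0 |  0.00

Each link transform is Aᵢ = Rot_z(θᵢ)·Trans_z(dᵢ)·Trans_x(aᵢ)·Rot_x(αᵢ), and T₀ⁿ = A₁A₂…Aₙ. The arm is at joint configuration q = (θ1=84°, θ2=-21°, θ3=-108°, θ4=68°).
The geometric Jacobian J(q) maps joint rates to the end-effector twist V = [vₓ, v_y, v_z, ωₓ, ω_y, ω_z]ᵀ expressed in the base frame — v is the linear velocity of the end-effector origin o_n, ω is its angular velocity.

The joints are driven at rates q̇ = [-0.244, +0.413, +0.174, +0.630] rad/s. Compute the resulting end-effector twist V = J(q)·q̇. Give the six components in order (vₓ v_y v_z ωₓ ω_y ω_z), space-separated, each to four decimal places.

0.4335 0.2040 0.2522 0.2691 0.4715 -0.6212

o_n = [-0.4266, 0.6815, 0.2594]
J₁: ẑ×o_n = [-0.6815, -0.4266, 0.0000], ω = ẑ
J2: z=[0.9945, -0.1045, 0.0000] o=[0.0146, 0.1392, 0.0600] → [-0.0208, -0.1983, 0.4932, 0.9945, -0.1045, 0.0000]
J3: z=[-0.0375, -0.3564, -0.9336] o=[0.0683, 0.6499, -0.1371] → [-0.1118, 0.4769, -0.1776, -0.0375, -0.3564, -0.9336]
J4: z=[-0.2145, 0.9153, -0.3408] o=[-0.2579, 0.5488, -0.2033] → [0.4687, 0.1568, 0.1260, -0.2145, 0.9153, -0.3408]
V = J·q̇ = [0.4335, 0.2040, 0.2522, 0.2691, 0.4715, -0.6212]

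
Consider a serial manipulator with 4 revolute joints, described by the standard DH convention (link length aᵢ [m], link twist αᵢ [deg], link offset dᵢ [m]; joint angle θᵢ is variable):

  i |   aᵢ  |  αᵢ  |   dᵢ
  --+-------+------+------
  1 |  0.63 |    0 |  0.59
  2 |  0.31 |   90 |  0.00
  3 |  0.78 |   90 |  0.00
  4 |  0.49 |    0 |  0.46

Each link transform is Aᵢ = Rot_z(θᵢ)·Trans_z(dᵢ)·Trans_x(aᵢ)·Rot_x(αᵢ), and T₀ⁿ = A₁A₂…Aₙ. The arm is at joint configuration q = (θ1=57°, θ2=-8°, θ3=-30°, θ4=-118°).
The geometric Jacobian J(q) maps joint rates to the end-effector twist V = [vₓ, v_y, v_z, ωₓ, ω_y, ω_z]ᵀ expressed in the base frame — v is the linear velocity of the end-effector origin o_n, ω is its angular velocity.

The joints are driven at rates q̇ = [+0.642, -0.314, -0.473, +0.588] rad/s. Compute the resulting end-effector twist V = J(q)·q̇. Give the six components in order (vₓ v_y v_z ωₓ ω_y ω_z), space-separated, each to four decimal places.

-0.7365 0.2475 -0.2437 -0.5499 0.0884 -0.1812

o_n = [0.3816, 1.2320, -0.0834]
J₁: ẑ×o_n = [-1.2320, 0.3816, 0.0000], ω = ẑ
J2: z=[0.0000, 0.0000, 1.0000] o=[0.3431, 0.5284, 0.5900] → [-0.7037, 0.0384, 0.0000, 0.0000, 0.0000, 1.0000]
J3: z=[0.7547, -0.6561, 0.0000] o=[0.5465, 0.7623, 0.5900] → [0.4418, 0.5082, 0.2463, 0.7547, -0.6561, 0.0000]
J4: z=[-0.3280, -0.3774, -0.8660] o=[0.9897, 1.2721, 0.2000] → [0.0722, 0.4337, -0.2163, -0.3280, -0.3774, -0.8660]
V = J·q̇ = [-0.7365, 0.2475, -0.2437, -0.5499, 0.0884, -0.1812]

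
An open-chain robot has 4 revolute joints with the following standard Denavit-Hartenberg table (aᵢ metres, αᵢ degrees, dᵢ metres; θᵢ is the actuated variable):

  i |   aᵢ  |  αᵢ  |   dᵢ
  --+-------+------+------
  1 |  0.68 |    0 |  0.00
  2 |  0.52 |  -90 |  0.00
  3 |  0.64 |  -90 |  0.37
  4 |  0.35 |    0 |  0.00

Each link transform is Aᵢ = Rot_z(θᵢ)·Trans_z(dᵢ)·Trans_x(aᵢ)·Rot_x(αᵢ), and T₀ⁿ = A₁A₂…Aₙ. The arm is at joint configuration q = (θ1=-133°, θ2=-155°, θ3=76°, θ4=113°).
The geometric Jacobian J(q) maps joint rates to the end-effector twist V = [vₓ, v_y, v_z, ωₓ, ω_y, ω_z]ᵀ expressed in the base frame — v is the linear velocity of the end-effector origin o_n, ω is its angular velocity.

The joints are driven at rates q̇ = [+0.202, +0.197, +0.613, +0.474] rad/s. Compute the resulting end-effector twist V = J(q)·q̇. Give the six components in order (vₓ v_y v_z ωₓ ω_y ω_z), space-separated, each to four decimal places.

o_n = [-0.3109, 0.1278, -0.4883]
J₁: ẑ×o_n = [-0.1278, -0.3109, 0.0000], ω = ẑ
J2: z=[0.0000, 0.0000, 1.0000] o=[-0.4638, -0.4973, 0.0000] → [-0.6251, 0.1528, 0.0000, 0.0000, 0.0000, 1.0000]
J3: z=[-0.9511, 0.3090, 0.0000] o=[-0.3031, -0.0028, 0.0000] → [-0.1509, -0.4644, -0.1217, -0.9511, 0.3090, 0.0000]
J4: z=[-0.2998, -0.9228, -0.2419] o=[-0.6071, 0.2588, -0.6210] → [-0.1541, -0.0319, 0.3126, -0.2998, -0.9228, -0.2419]
V = J·q̇ = [-0.3145, -0.3325, 0.0735, -0.7251, -0.2480, 0.2843]

-0.3145 -0.3325 0.0735 -0.7251 -0.2480 0.2843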